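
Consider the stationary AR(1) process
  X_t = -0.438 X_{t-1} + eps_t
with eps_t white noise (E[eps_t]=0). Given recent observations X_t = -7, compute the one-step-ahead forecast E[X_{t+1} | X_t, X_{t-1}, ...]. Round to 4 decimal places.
E[X_{t+1} \mid \mathcal F_t] = 3.0660

For an AR(p) model X_t = c + sum_i phi_i X_{t-i} + eps_t, the
one-step-ahead conditional mean is
  E[X_{t+1} | X_t, ...] = c + sum_i phi_i X_{t+1-i}.
Substitute known values:
  E[X_{t+1} | ...] = (-0.438) * (-7)
                   = 3.0660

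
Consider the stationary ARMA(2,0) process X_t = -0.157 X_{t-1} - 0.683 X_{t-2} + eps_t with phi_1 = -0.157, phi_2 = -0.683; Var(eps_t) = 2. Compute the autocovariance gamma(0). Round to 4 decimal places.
\gamma(0) = 3.7817

Multiply the model equation by X_{t-k} and take expectations. With theta_0 = psi_0 = 1 and psi_j the MA(infinity) weights, this gives
  gamma(k) - sum_i phi_i gamma(k-i) = c_k,
  c_k = sigma^2 * sum_{j=k..q} theta_j psi_{j-k}   (c_k = 0 for k > q),
using gamma(-m) = gamma(m).
Pure AR (q = 0): c_0 = sigma^2 = 2, c_k = 0 for k >= 1.
Equations for k = 0, 1, 2 (AR order 2, c_2 = 0):
  (E0) gamma(0) = phi_1 gamma(1) + phi_2 gamma(2) + c_0
  (E1) gamma(1) = phi_1 gamma(0) + phi_2 gamma(1) + c_1
  (E2) gamma(2) = phi_1 gamma(1) + phi_2 gamma(0)
From (E1): gamma(1) = A gamma(0) + B with
  A = phi_1 / (1 - phi_2) = -0.157 / 1.683 = -0.093286,   B = c_1 / (1 - phi_2) = 0 / 1.683 = 0.
Insert (E2) into (E0): gamma(0) (1 - phi_2^2) = phi_1 (1 + phi_2) gamma(1) + c_0.
  phi_1 (1 + phi_2) = (-0.157)(0.317) = -0.049769,   1 - phi_2^2 = 0.533511.
Replace gamma(1) by A gamma(0) + B and collect gamma(0):
  gamma(0) [0.533511 - (-0.049769)(-0.093286)] = c_0 = 2
  gamma(0) * 0.528868 = 2
  gamma(0) = 2 / 0.528868 = 3.78166.
Therefore gamma(0) = 3.7817 (to 4 decimal places).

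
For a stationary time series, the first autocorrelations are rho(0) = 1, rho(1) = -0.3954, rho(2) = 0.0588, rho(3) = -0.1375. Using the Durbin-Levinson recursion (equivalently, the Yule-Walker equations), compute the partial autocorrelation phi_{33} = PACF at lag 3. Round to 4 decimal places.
\phi_{33} = -0.1889

The PACF at lag k is phi_{kk}, the last component of the solution
to the Yule-Walker system G_k phi = r_k where
  (G_k)_{ij} = rho(|i - j|), (r_k)_i = rho(i), i,j = 1..k.
Equivalently, Durbin-Levinson gives phi_{kk} iteratively:
  phi_{11} = rho(1)
  phi_{kk} = [rho(k) - sum_{j=1..k-1} phi_{k-1,j} rho(k-j)]
            / [1 - sum_{j=1..k-1} phi_{k-1,j} rho(j)],
  phi_{k,j} = phi_{k-1,j} - phi_{kk} phi_{k-1,k-j},  j = 1..k-1.
Step k = 1:
  phi_11 = rho(1) = -0.3954.
Step k = 2:
  phi_22 = [rho(2) - phi_11 rho(1)] / [1 - phi_11 rho(1)] = [0.0588 - (-0.3954)(-0.3954)] / [1 - (-0.3954)(-0.3954)]
         = -0.09754116 / 0.84365884 = -0.115617.
  Update: phi_21 = phi_11 - phi_22 phi_11 = -0.3954 - (-0.115617)(-0.3954) = -0.441115.
Step k = 3:
  phi_33 = [rho(3) - phi_21 rho(2) - phi_22 rho(1)] / [1 - phi_21 rho(1) - phi_22 rho(2)]
    numerator   = -0.1375 - (-0.441115)(0.0588) - (-0.115617)(-0.3954) = -0.15727734
    denominator = 1 - (-0.441115)(-0.3954) - (-0.115617)(0.0588) = 0.83238144
  phi_33 = -0.15727734 / 0.83238144 = -0.1889.
Therefore phi_{33} = -0.1889.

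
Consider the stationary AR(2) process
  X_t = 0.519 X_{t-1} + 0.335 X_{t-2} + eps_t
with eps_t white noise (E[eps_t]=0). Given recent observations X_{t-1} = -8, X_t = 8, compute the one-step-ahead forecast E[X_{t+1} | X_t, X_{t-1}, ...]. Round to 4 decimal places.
E[X_{t+1} \mid \mathcal F_t] = 1.4720

For an AR(p) model X_t = c + sum_i phi_i X_{t-i} + eps_t, the
one-step-ahead conditional mean is
  E[X_{t+1} | X_t, ...] = c + sum_i phi_i X_{t+1-i}.
Substitute known values:
  E[X_{t+1} | ...] = (0.519) * (8) + (0.335) * (-8)
                   = 1.4720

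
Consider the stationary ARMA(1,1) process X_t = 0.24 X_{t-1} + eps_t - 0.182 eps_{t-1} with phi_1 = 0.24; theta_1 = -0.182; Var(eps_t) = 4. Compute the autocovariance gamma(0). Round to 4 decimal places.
\gamma(0) = 4.0143

Multiply the model equation by X_{t-k} and take expectations. With theta_0 = psi_0 = 1 and psi_j the MA(infinity) weights, this gives
  gamma(k) - sum_i phi_i gamma(k-i) = c_k,
  c_k = sigma^2 * sum_{j=k..q} theta_j psi_{j-k}   (c_k = 0 for k > q),
using gamma(-m) = gamma(m).
psi-weights needed (psi_j = theta_j + sum_i phi_i psi_{j-i}):
  psi_1 = theta_1 + phi_1 = -0.182 + (0.24) = 0.058
Right-hand sides:
  c_0 = sigma^2 (1 + theta_1 psi_1) = 4 * (1 + (-0.182)(0.058)) = 4 * 0.989444 = 3.957776
  c_1 = sigma^2 theta_1 = 4 * (-0.182) = -0.728
  c_2 = 0
Equations for k = 0 and k = 1 (AR order 1):
  gamma(0) = phi_1 gamma(1) + c_0
  gamma(1) = phi_1 gamma(0) + c_1
Substituting the second into the first: gamma(0) (1 - phi_1^2) = c_0 + phi_1 c_1, so
  gamma(0) = (c_0 + phi_1 c_1) / (1 - phi_1^2) = (3.957776 + (0.24)(-0.728)) / (1 - (0.24)^2) = 3.783056 / 0.9424 = 4.014278.
Therefore gamma(0) = 4.0143 (to 4 decimal places).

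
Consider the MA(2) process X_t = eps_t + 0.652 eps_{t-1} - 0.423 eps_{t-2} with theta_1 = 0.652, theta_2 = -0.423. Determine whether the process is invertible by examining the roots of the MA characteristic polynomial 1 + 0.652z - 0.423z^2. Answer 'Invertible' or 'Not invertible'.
\text{Not invertible}

The MA(q) characteristic polynomial is P(z) = 1 + 0.652z - 0.423z^2.
Invertibility requires all roots to lie outside the unit circle, i.e. |z| > 1 for every root.
Set 1 + (0.652) z + (-0.423) z^2 = 0, i.e. a z^2 + b z + c = 0 with a = -0.423, b = 0.652, c = 1.
Discriminant D = b^2 - 4ac = (0.652)^2 - 4*(-0.423)*1 = 0.425104 - (-1.692) = 2.117104.
D >= 0, so the roots are real: z = (-b +/- sqrt(D)) / (2a) = (-0.652 +/- 1.455027) / (-0.846).
  z_1 = (-0.652 + 1.455027) / (-0.846) = -0.9492,   |z_1| = 0.9492.
  z_2 = (-0.652 - 1.455027) / (-0.846) = 2.4906,   |z_2| = 2.4906.
Moduli of all roots: 0.9492, 2.4906.
All moduli strictly greater than 1? No.
Verdict: Not invertible.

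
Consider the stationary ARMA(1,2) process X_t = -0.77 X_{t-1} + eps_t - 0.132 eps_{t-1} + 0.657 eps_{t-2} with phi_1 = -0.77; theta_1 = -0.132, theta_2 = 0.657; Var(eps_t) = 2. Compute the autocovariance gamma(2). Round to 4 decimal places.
\gamma(2) = 9.9012

Multiply the model equation by X_{t-k} and take expectations. With theta_0 = psi_0 = 1 and psi_j the MA(infinity) weights, this gives
  gamma(k) - sum_i phi_i gamma(k-i) = c_k,
  c_k = sigma^2 * sum_{j=k..q} theta_j psi_{j-k}   (c_k = 0 for k > q),
using gamma(-m) = gamma(m).
psi-weights needed (psi_j = theta_j + sum_i phi_i psi_{j-i}):
  psi_1 = theta_1 + phi_1 = -0.132 + (-0.77) = -0.902
  psi_2 = theta_2 + phi_1 psi_1 = 0.657 + (-0.77)(-0.902) = 1.35154
Right-hand sides:
  c_0 = sigma^2 (1 + theta_1 psi_1 + theta_2 psi_2) = 2 * (1 + (-0.132)(-0.902) + (0.657)(1.35154)) = 2 * 2.007026 = 4.014052
  c_1 = sigma^2 (theta_1 + theta_2 psi_1) = 2 * (-0.132 + (0.657)(-0.902)) = -1.449228
  c_2 = sigma^2 theta_2 = 2 * (0.657) = 1.314
Equations for k = 0 and k = 1 (AR order 1):
  gamma(0) = phi_1 gamma(1) + c_0
  gamma(1) = phi_1 gamma(0) + c_1
Substituting the second into the first: gamma(0) (1 - phi_1^2) = c_0 + phi_1 c_1, so
  gamma(0) = (c_0 + phi_1 c_1) / (1 - phi_1^2) = (4.014052 + (-0.77)(-1.449228)) / (1 - (-0.77)^2) = 5.129957 / 0.4071 = 12.601221.
  gamma(1) = phi_1 gamma(0) + c_1 = (-0.77)(12.601221) + (-1.449228) = -11.152168.
For k = 2: gamma(2) = phi_1 gamma(1) + c_2
  = (-0.77)(-11.152168) + (1.314) = 9.90117.
Therefore gamma(2) = 9.9012 (to 4 decimal places).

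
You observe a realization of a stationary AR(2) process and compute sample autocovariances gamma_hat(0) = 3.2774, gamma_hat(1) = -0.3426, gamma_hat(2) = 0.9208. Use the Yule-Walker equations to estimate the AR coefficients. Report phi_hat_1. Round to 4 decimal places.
\hat\phi_{1} = -0.0760

The Yule-Walker equations for an AR(p) process read, in matrix form,
  Gamma_p phi = r_p,   with   (Gamma_p)_{ij} = gamma(|i - j|),
                       (r_p)_i = gamma(i),   i,j = 1..p.
Substitute the sample gammas (Toeplitz matrix and right-hand side of size 2):
  Gamma_p = [[3.2774, -0.3426], [-0.3426, 3.2774]]
  r_p     = [-0.3426, 0.9208]
Written out:
  3.2774 phi_1 - 0.3426 phi_2 = -0.3426
  -0.3426 phi_1 + 3.2774 phi_2 = 0.9208
Solve by Cramer's rule:
  det = gamma(0)^2 - gamma(1)^2 = (3.2774)^2 - (-0.3426)^2 = 10.74135076 - 0.11737476 = 10.623976
  phi_hat_1 = [gamma(1) gamma(0) - gamma(1) gamma(2)] / det = [(-0.3426)(3.2774) - (-0.3426)(0.9208)] / 10.623976 = -0.80737116 / 10.623976 = -0.076
  phi_hat_2 = [gamma(0) gamma(2) - gamma(1)^2] / det = [(3.2774)(0.9208) - (-0.3426)^2] / 10.623976 = 2.90045516 / 10.623976 = 0.273
So phi_hat = [-0.0760, 0.2730].
Therefore phi_hat_1 = -0.0760.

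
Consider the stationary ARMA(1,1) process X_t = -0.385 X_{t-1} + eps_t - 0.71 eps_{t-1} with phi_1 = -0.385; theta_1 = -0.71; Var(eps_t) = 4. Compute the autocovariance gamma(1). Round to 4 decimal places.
\gamma(1) = -6.5478

Multiply the model equation by X_{t-k} and take expectations. With theta_0 = psi_0 = 1 and psi_j the MA(infinity) weights, this gives
  gamma(k) - sum_i phi_i gamma(k-i) = c_k,
  c_k = sigma^2 * sum_{j=k..q} theta_j psi_{j-k}   (c_k = 0 for k > q),
using gamma(-m) = gamma(m).
psi-weights needed (psi_j = theta_j + sum_i phi_i psi_{j-i}):
  psi_1 = theta_1 + phi_1 = -0.71 + (-0.385) = -1.095
Right-hand sides:
  c_0 = sigma^2 (1 + theta_1 psi_1) = 4 * (1 + (-0.71)(-1.095)) = 4 * 1.77745 = 7.1098
  c_1 = sigma^2 theta_1 = 4 * (-0.71) = -2.84
  c_2 = 0
Equations for k = 0 and k = 1 (AR order 1):
  gamma(0) = phi_1 gamma(1) + c_0
  gamma(1) = phi_1 gamma(0) + c_1
Substituting the second into the first: gamma(0) (1 - phi_1^2) = c_0 + phi_1 c_1, so
  gamma(0) = (c_0 + phi_1 c_1) / (1 - phi_1^2) = (7.1098 + (-0.385)(-2.84)) / (1 - (-0.385)^2) = 8.2032 / 0.851775 = 9.630712.
  gamma(1) = phi_1 gamma(0) + c_1 = (-0.385)(9.630712) + (-2.84) = -6.547824.
Therefore gamma(1) = -6.5478 (to 4 decimal places).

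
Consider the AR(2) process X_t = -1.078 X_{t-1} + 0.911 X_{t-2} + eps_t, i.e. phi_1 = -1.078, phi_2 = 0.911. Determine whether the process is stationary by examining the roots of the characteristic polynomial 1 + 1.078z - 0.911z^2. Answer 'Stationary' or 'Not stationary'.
\text{Not stationary}

The AR(p) characteristic polynomial is P(z) = 1 + 1.078z - 0.911z^2.
Stationarity requires all roots to lie outside the unit circle, i.e. |z| > 1 for every root.
Set 1 + (1.078) z + (-0.911) z^2 = 0, i.e. a z^2 + b z + c = 0 with a = -0.911, b = 1.078, c = 1.
Discriminant D = b^2 - 4ac = (1.078)^2 - 4*(-0.911)*1 = 1.162084 - (-3.644) = 4.806084.
D >= 0, so the roots are real: z = (-b +/- sqrt(D)) / (2a) = (-1.078 +/- 2.192278) / (-1.822).
  z_1 = (-1.078 + 2.192278) / (-1.822) = -0.6116,   |z_1| = 0.6116.
  z_2 = (-1.078 - 2.192278) / (-1.822) = 1.7949,   |z_2| = 1.7949.
Moduli of all roots: 0.6116, 1.7949.
All moduli strictly greater than 1? No.
Verdict: Not stationary.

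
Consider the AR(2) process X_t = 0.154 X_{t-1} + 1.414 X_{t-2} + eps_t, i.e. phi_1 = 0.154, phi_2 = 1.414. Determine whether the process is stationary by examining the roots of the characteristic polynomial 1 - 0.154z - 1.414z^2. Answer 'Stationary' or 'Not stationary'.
\text{Not stationary}

The AR(p) characteristic polynomial is P(z) = 1 - 0.154z - 1.414z^2.
Stationarity requires all roots to lie outside the unit circle, i.e. |z| > 1 for every root.
Set 1 + (-0.154) z + (-1.414) z^2 = 0, i.e. a z^2 + b z + c = 0 with a = -1.414, b = -0.154, c = 1.
Discriminant D = b^2 - 4ac = (-0.154)^2 - 4*(-1.414)*1 = 0.023716 - (-5.656) = 5.679716.
D >= 0, so the roots are real: z = (-b +/- sqrt(D)) / (2a) = (0.154 +/- 2.383215) / (-2.828).
  z_1 = (0.154 + 2.383215) / (-2.828) = -0.8972,   |z_1| = 0.8972.
  z_2 = (0.154 - 2.383215) / (-2.828) = 0.7883,   |z_2| = 0.7883.
Moduli of all roots: 0.8972, 0.7883.
All moduli strictly greater than 1? No.
Verdict: Not stationary.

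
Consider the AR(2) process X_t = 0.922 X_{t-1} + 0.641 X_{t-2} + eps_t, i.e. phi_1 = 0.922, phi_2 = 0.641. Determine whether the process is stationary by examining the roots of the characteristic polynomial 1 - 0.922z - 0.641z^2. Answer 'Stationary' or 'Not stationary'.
\text{Not stationary}

The AR(p) characteristic polynomial is P(z) = 1 - 0.922z - 0.641z^2.
Stationarity requires all roots to lie outside the unit circle, i.e. |z| > 1 for every root.
Set 1 + (-0.922) z + (-0.641) z^2 = 0, i.e. a z^2 + b z + c = 0 with a = -0.641, b = -0.922, c = 1.
Discriminant D = b^2 - 4ac = (-0.922)^2 - 4*(-0.641)*1 = 0.850084 - (-2.564) = 3.414084.
D >= 0, so the roots are real: z = (-b +/- sqrt(D)) / (2a) = (0.922 +/- 1.847724) / (-1.282).
  z_1 = (0.922 + 1.847724) / (-1.282) = -2.1605,   |z_1| = 2.1605.
  z_2 = (0.922 - 1.847724) / (-1.282) = 0.7221,   |z_2| = 0.7221.
Moduli of all roots: 2.1605, 0.7221.
All moduli strictly greater than 1? No.
Verdict: Not stationary.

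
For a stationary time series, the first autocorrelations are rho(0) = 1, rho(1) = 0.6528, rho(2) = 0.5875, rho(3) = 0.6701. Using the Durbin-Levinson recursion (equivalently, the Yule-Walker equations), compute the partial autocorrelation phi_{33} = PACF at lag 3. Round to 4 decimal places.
\phi_{33} = 0.3990

The PACF at lag k is phi_{kk}, the last component of the solution
to the Yule-Walker system G_k phi = r_k where
  (G_k)_{ij} = rho(|i - j|), (r_k)_i = rho(i), i,j = 1..k.
Equivalently, Durbin-Levinson gives phi_{kk} iteratively:
  phi_{11} = rho(1)
  phi_{kk} = [rho(k) - sum_{j=1..k-1} phi_{k-1,j} rho(k-j)]
            / [1 - sum_{j=1..k-1} phi_{k-1,j} rho(j)],
  phi_{k,j} = phi_{k-1,j} - phi_{kk} phi_{k-1,k-j},  j = 1..k-1.
Step k = 1:
  phi_11 = rho(1) = 0.6528.
Step k = 2:
  phi_22 = [rho(2) - phi_11 rho(1)] / [1 - phi_11 rho(1)] = [0.5875 - (0.6528)(0.6528)] / [1 - (0.6528)(0.6528)]
         = 0.16135216 / 0.57385216 = 0.281174.
  Update: phi_21 = phi_11 - phi_22 phi_11 = 0.6528 - (0.281174)(0.6528) = 0.46925.
Step k = 3:
  phi_33 = [rho(3) - phi_21 rho(2) - phi_22 rho(1)] / [1 - phi_21 rho(1) - phi_22 rho(2)]
    numerator   = 0.6701 - (0.46925)(0.5875) - (0.281174)(0.6528) = 0.21086553
    denominator = 1 - (0.46925)(0.6528) - (0.281174)(0.5875) = 0.52848417
  phi_33 = 0.21086553 / 0.52848417 = 0.399.
Therefore phi_{33} = 0.3990.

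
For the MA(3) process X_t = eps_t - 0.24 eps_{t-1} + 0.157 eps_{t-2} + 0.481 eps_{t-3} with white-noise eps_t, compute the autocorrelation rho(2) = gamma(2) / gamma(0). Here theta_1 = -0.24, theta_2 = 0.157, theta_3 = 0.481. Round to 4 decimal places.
\rho(2) = 0.0316

For an MA(q) process with theta_0 = 1, the autocovariance is
  gamma(k) = sigma^2 * sum_{i=0..q-k} theta_i * theta_{i+k},
and rho(k) = gamma(k) / gamma(0). Sigma^2 cancels.
  numerator   = (1)*(0.157) + (-0.24)*(0.481) = 0.04156.
  denominator = (1)^2 + (-0.24)^2 + (0.157)^2 + (0.481)^2 = 1.31361.
  rho(2) = 0.04156 / 1.31361 = 0.0316.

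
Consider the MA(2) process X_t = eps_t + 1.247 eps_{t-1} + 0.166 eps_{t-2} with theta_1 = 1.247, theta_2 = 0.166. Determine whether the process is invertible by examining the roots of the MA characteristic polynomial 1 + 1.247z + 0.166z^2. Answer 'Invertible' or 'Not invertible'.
\text{Not invertible}

The MA(q) characteristic polynomial is P(z) = 1 + 1.247z + 0.166z^2.
Invertibility requires all roots to lie outside the unit circle, i.e. |z| > 1 for every root.
Set 1 + (1.247) z + (0.166) z^2 = 0, i.e. a z^2 + b z + c = 0 with a = 0.166, b = 1.247, c = 1.
Discriminant D = b^2 - 4ac = (1.247)^2 - 4*(0.166)*1 = 1.555009 - (0.664) = 0.891009.
D >= 0, so the roots are real: z = (-b +/- sqrt(D)) / (2a) = (-1.247 +/- 0.943933) / (0.332).
  z_1 = (-1.247 + 0.943933) / (0.332) = -0.9129,   |z_1| = 0.9129.
  z_2 = (-1.247 - 0.943933) / (0.332) = -6.5992,   |z_2| = 6.5992.
Moduli of all roots: 0.9129, 6.5992.
All moduli strictly greater than 1? No.
Verdict: Not invertible.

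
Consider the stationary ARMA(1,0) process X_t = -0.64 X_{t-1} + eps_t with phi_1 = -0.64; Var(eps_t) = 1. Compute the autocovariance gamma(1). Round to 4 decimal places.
\gamma(1) = -1.0840

Multiply the model equation by X_{t-k} and take expectations. With theta_0 = psi_0 = 1 and psi_j the MA(infinity) weights, this gives
  gamma(k) - sum_i phi_i gamma(k-i) = c_k,
  c_k = sigma^2 * sum_{j=k..q} theta_j psi_{j-k}   (c_k = 0 for k > q),
using gamma(-m) = gamma(m).
Pure AR (q = 0): c_0 = sigma^2 = 1, c_k = 0 for k >= 1.
Equations for k = 0 and k = 1 (AR order 1):
  gamma(0) = phi_1 gamma(1) + c_0
  gamma(1) = phi_1 gamma(0) + c_1
Substituting the second into the first: gamma(0) (1 - phi_1^2) = c_0 + phi_1 c_1, so
  gamma(0) = c_0 / (1 - phi_1^2) = 1 / (1 - (-0.64)^2) = 1 / 0.5904 = 1.693767.
  gamma(1) = phi_1 gamma(0) = (-0.64)(1.693767) = -1.084011.
Therefore gamma(1) = -1.0840 (to 4 decimal places).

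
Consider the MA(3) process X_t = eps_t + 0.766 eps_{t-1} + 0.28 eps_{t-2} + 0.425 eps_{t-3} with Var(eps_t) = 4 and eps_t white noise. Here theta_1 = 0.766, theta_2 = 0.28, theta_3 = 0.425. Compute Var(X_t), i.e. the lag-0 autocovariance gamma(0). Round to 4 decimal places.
\gamma(0) = 7.3831

For an MA(q) process X_t = eps_t + sum_i theta_i eps_{t-i} with
Var(eps_t) = sigma^2, the variance is
  gamma(0) = sigma^2 * (1 + sum_i theta_i^2).
  sum_i theta_i^2 = (0.766)^2 + (0.28)^2 + (0.425)^2 = 0.586756 + 0.0784 + 0.180625 = 0.845781.
  gamma(0) = 4 * (1 + 0.845781) = 4 * 1.845781 = 7.383124, which rounds to 7.3831.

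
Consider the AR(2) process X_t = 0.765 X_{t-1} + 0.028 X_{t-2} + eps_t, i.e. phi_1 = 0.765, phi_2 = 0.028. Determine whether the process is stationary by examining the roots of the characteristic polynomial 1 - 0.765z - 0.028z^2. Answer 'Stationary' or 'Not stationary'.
\text{Stationary}

The AR(p) characteristic polynomial is P(z) = 1 - 0.765z - 0.028z^2.
Stationarity requires all roots to lie outside the unit circle, i.e. |z| > 1 for every root.
Set 1 + (-0.765) z + (-0.028) z^2 = 0, i.e. a z^2 + b z + c = 0 with a = -0.028, b = -0.765, c = 1.
Discriminant D = b^2 - 4ac = (-0.765)^2 - 4*(-0.028)*1 = 0.585225 - (-0.112) = 0.697225.
D >= 0, so the roots are real: z = (-b +/- sqrt(D)) / (2a) = (0.765 +/- 0.835) / (-0.056).
  z_1 = (0.765 + 0.835) / (-0.056) = -28.5714,   |z_1| = 28.5714.
  z_2 = (0.765 - 0.835) / (-0.056) = 1.25,   |z_2| = 1.25.
Moduli of all roots: 28.5714, 1.2500.
All moduli strictly greater than 1? Yes.
Verdict: Stationary.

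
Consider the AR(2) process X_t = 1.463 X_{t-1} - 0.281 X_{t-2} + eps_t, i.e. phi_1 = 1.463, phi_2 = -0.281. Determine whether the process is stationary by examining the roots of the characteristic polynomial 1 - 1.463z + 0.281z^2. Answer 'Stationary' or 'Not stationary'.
\text{Not stationary}

The AR(p) characteristic polynomial is P(z) = 1 - 1.463z + 0.281z^2.
Stationarity requires all roots to lie outside the unit circle, i.e. |z| > 1 for every root.
Set 1 + (-1.463) z + (0.281) z^2 = 0, i.e. a z^2 + b z + c = 0 with a = 0.281, b = -1.463, c = 1.
Discriminant D = b^2 - 4ac = (-1.463)^2 - 4*(0.281)*1 = 2.140369 - (1.124) = 1.016369.
D >= 0, so the roots are real: z = (-b +/- sqrt(D)) / (2a) = (1.463 +/- 1.008151) / (0.562).
  z_1 = (1.463 + 1.008151) / (0.562) = 4.3971,   |z_1| = 4.3971.
  z_2 = (1.463 - 1.008151) / (0.562) = 0.8093,   |z_2| = 0.8093.
Moduli of all roots: 4.3971, 0.8093.
All moduli strictly greater than 1? No.
Verdict: Not stationary.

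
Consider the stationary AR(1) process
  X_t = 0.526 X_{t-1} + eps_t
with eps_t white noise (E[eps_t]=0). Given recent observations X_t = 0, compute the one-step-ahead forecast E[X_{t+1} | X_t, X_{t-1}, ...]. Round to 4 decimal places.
E[X_{t+1} \mid \mathcal F_t] = 0.0000

For an AR(p) model X_t = c + sum_i phi_i X_{t-i} + eps_t, the
one-step-ahead conditional mean is
  E[X_{t+1} | X_t, ...] = c + sum_i phi_i X_{t+1-i}.
Substitute known values:
  E[X_{t+1} | ...] = (0.526) * (0)
                   = 0.0000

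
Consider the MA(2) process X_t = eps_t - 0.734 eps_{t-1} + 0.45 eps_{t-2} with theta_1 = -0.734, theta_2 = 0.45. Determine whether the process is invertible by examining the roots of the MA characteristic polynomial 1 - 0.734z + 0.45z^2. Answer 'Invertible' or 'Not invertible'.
\text{Invertible}

The MA(q) characteristic polynomial is P(z) = 1 - 0.734z + 0.45z^2.
Invertibility requires all roots to lie outside the unit circle, i.e. |z| > 1 for every root.
Set 1 + (-0.734) z + (0.45) z^2 = 0, i.e. a z^2 + b z + c = 0 with a = 0.45, b = -0.734, c = 1.
Discriminant D = b^2 - 4ac = (-0.734)^2 - 4*(0.45)*1 = 0.538756 - (1.8) = -1.261244.
D < 0, so the roots are the complex-conjugate pair z = (-b +/- i sqrt(-D)) / (2a) = 0.8156 +/- 1.2478i.
For a conjugate pair |z|^2 = z * conj(z) = (product of roots) = c/a = 1/(0.45) = 2.222222, so |z| = sqrt(2.222222) = 1.4907 for both roots.
Moduli of all roots: 1.4907, 1.4907.
All moduli strictly greater than 1? Yes.
Verdict: Invertible.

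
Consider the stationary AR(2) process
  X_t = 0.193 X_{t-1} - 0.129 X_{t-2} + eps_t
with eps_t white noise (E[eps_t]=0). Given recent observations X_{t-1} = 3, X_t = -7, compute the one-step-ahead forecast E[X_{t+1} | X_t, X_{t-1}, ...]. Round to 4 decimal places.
E[X_{t+1} \mid \mathcal F_t] = -1.7380

For an AR(p) model X_t = c + sum_i phi_i X_{t-i} + eps_t, the
one-step-ahead conditional mean is
  E[X_{t+1} | X_t, ...] = c + sum_i phi_i X_{t+1-i}.
Substitute known values:
  E[X_{t+1} | ...] = (0.193) * (-7) + (-0.129) * (3)
                   = -1.7380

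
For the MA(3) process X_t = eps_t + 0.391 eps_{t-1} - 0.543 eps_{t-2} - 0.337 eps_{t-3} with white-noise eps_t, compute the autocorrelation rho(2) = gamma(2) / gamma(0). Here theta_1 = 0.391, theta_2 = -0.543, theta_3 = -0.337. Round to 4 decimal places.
\rho(2) = -0.4322

For an MA(q) process with theta_0 = 1, the autocovariance is
  gamma(k) = sigma^2 * sum_{i=0..q-k} theta_i * theta_{i+k},
and rho(k) = gamma(k) / gamma(0). Sigma^2 cancels.
  numerator   = (1)*(-0.543) + (0.391)*(-0.337) = -0.674767.
  denominator = (1)^2 + (0.391)^2 + (-0.543)^2 + (-0.337)^2 = 1.561299.
  rho(2) = -0.674767 / 1.561299 = -0.4322.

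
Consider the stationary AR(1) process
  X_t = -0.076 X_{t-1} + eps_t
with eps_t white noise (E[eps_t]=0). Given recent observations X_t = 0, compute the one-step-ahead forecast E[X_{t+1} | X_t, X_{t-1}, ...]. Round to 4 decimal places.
E[X_{t+1} \mid \mathcal F_t] = 0.0000

For an AR(p) model X_t = c + sum_i phi_i X_{t-i} + eps_t, the
one-step-ahead conditional mean is
  E[X_{t+1} | X_t, ...] = c + sum_i phi_i X_{t+1-i}.
Substitute known values:
  E[X_{t+1} | ...] = (-0.076) * (0)
                   = 0.0000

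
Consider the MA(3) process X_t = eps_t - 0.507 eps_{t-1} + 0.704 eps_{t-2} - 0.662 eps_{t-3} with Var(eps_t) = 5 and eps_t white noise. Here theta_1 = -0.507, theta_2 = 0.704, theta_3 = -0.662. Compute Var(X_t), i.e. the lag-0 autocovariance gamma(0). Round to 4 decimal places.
\gamma(0) = 10.9545

For an MA(q) process X_t = eps_t + sum_i theta_i eps_{t-i} with
Var(eps_t) = sigma^2, the variance is
  gamma(0) = sigma^2 * (1 + sum_i theta_i^2).
  sum_i theta_i^2 = (-0.507)^2 + (0.704)^2 + (-0.662)^2 = 0.257049 + 0.495616 + 0.438244 = 1.190909.
  gamma(0) = 5 * (1 + 1.190909) = 5 * 2.190909 = 10.954545, which rounds to 10.9545.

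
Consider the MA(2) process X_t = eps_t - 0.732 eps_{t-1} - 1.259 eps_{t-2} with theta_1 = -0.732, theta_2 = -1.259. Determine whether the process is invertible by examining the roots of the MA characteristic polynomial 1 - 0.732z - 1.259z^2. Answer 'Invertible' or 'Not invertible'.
\text{Not invertible}

The MA(q) characteristic polynomial is P(z) = 1 - 0.732z - 1.259z^2.
Invertibility requires all roots to lie outside the unit circle, i.e. |z| > 1 for every root.
Set 1 + (-0.732) z + (-1.259) z^2 = 0, i.e. a z^2 + b z + c = 0 with a = -1.259, b = -0.732, c = 1.
Discriminant D = b^2 - 4ac = (-0.732)^2 - 4*(-1.259)*1 = 0.535824 - (-5.036) = 5.571824.
D >= 0, so the roots are real: z = (-b +/- sqrt(D)) / (2a) = (0.732 +/- 2.360471) / (-2.518).
  z_1 = (0.732 + 2.360471) / (-2.518) = -1.2281,   |z_1| = 1.2281.
  z_2 = (0.732 - 2.360471) / (-2.518) = 0.6467,   |z_2| = 0.6467.
Moduli of all roots: 1.2281, 0.6467.
All moduli strictly greater than 1? No.
Verdict: Not invertible.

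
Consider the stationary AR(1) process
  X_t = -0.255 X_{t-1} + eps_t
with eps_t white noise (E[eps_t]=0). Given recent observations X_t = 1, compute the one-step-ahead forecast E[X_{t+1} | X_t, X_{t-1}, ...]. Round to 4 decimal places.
E[X_{t+1} \mid \mathcal F_t] = -0.2550

For an AR(p) model X_t = c + sum_i phi_i X_{t-i} + eps_t, the
one-step-ahead conditional mean is
  E[X_{t+1} | X_t, ...] = c + sum_i phi_i X_{t+1-i}.
Substitute known values:
  E[X_{t+1} | ...] = (-0.255) * (1)
                   = -0.2550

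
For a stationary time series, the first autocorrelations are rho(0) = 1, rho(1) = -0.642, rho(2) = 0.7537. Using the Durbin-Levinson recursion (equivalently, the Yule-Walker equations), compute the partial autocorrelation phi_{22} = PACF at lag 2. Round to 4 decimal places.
\phi_{22} = 0.5810

The PACF at lag k is phi_{kk}, the last component of the solution
to the Yule-Walker system G_k phi = r_k where
  (G_k)_{ij} = rho(|i - j|), (r_k)_i = rho(i), i,j = 1..k.
Equivalently, Durbin-Levinson gives phi_{kk} iteratively:
  phi_{11} = rho(1)
  phi_{kk} = [rho(k) - sum_{j=1..k-1} phi_{k-1,j} rho(k-j)]
            / [1 - sum_{j=1..k-1} phi_{k-1,j} rho(j)],
  phi_{k,j} = phi_{k-1,j} - phi_{kk} phi_{k-1,k-j},  j = 1..k-1.
Step k = 1:
  phi_11 = rho(1) = -0.642.
Step k = 2:
  phi_22 = [rho(2) - phi_11 rho(1)] / [1 - phi_11 rho(1)] = [0.7537 - (-0.642)(-0.642)] / [1 - (-0.642)(-0.642)]
         = 0.341536 / 0.587836 = 0.581.
Therefore phi_{22} = 0.5810.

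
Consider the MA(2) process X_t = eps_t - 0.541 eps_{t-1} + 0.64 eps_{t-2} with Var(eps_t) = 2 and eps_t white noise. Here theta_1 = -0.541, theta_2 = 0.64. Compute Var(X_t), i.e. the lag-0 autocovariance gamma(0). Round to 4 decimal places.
\gamma(0) = 3.4046

For an MA(q) process X_t = eps_t + sum_i theta_i eps_{t-i} with
Var(eps_t) = sigma^2, the variance is
  gamma(0) = sigma^2 * (1 + sum_i theta_i^2).
  sum_i theta_i^2 = (-0.541)^2 + (0.64)^2 = 0.292681 + 0.4096 = 0.702281.
  gamma(0) = 2 * (1 + 0.702281) = 2 * 1.702281 = 3.404562, which rounds to 3.4046.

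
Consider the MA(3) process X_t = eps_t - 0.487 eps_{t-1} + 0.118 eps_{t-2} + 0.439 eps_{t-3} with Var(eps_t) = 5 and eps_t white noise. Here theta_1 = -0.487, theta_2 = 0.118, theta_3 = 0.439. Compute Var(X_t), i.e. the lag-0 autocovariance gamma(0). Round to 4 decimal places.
\gamma(0) = 7.2191

For an MA(q) process X_t = eps_t + sum_i theta_i eps_{t-i} with
Var(eps_t) = sigma^2, the variance is
  gamma(0) = sigma^2 * (1 + sum_i theta_i^2).
  sum_i theta_i^2 = (-0.487)^2 + (0.118)^2 + (0.439)^2 = 0.237169 + 0.013924 + 0.192721 = 0.443814.
  gamma(0) = 5 * (1 + 0.443814) = 5 * 1.443814 = 7.21907, which rounds to 7.2191.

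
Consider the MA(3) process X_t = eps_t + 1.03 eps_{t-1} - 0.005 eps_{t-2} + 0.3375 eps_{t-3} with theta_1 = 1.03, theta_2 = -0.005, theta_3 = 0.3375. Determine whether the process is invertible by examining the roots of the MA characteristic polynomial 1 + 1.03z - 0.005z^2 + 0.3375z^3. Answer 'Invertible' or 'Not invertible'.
\text{Not invertible}

The MA(q) characteristic polynomial is P(z) = 1 + 1.03z - 0.005z^2 + 0.3375z^3.
Invertibility requires all roots to lie outside the unit circle, i.e. |z| > 1 for every root.
Degree 3: look for a simple real root z0 first, then factor out (1 - z/z0) and solve the remaining quadratic.
Testing z0 = -0.8: P(-0.8) = 1 + (1.03)(-0.8) + (-0.005)(-0.8)^2 + (0.3375)(-0.8)^3
  = 1 + (-0.824) + (-0.0032) + (-0.1728) = 0.  So z_0 = -0.8 is a root, |z_0| = 0.8.
Divide out the factor (1 + 1.25 z) = (1 - z/z0) (since 1/z0 = -1.25):
  P(z) = (1 + 1.25 z)(1 + (-0.22) z + (0.27) z^2)
  [check: z-coef -0.22 - (-1.25) = 1.03; z^2-coef 0.27 - (-1.25)(-0.22) = -0.005; z^3-coef -(-1.25)(0.27) = 0.3375.]
Remaining roots from the quadratic factor 1 + (-0.22) z + (0.27) z^2:
  Set 1 + (-0.22) z + (0.27) z^2 = 0, i.e. a z^2 + b z + c = 0 with a = 0.27, b = -0.22, c = 1.
  Discriminant D = b^2 - 4ac = (-0.22)^2 - 4*(0.27)*1 = 0.0484 - (1.08) = -1.0316.
  D < 0, so the roots are the complex-conjugate pair z = (-b +/- i sqrt(-D)) / (2a) = 0.4074 +/- 1.8809i.
  For a conjugate pair |z|^2 = z * conj(z) = (product of roots) = c/a = 1/(0.27) = 3.703704, so |z| = sqrt(3.703704) = 1.9245 for both roots.
Moduli of all roots: 0.8000, 1.9245, 1.9245.
All moduli strictly greater than 1? No.
Verdict: Not invertible.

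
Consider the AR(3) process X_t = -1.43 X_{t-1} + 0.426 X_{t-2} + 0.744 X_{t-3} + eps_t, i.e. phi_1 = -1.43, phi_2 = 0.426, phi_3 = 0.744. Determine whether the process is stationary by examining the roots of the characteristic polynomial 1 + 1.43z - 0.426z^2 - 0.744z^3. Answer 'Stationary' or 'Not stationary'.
\text{Not stationary}

The AR(p) characteristic polynomial is P(z) = 1 + 1.43z - 0.426z^2 - 0.744z^3.
Stationarity requires all roots to lie outside the unit circle, i.e. |z| > 1 for every root.
Degree 3: look for a simple real root z0 first, then factor out (1 - z/z0) and solve the remaining quadratic.
Testing z0 = -1.25: P(-1.25) = 1 + (1.43)(-1.25) + (-0.426)(-1.25)^2 + (-0.744)(-1.25)^3
  = 1 + (-1.7875) + (-0.665625) + (1.453125) = 0.  So z_0 = -1.25 is a root, |z_0| = 1.25.
Divide out the factor (1 + 0.8 z) = (1 - z/z0) (since 1/z0 = -0.8):
  P(z) = (1 + 0.8 z)(1 + (0.63) z + (-0.93) z^2)
  [check: z-coef 0.63 - (-0.8) = 1.43; z^2-coef -0.93 - (-0.8)(0.63) = -0.426; z^3-coef -(-0.8)(-0.93) = -0.744.]
Remaining roots from the quadratic factor 1 + (0.63) z + (-0.93) z^2:
  Set 1 + (0.63) z + (-0.93) z^2 = 0, i.e. a z^2 + b z + c = 0 with a = -0.93, b = 0.63, c = 1.
  Discriminant D = b^2 - 4ac = (0.63)^2 - 4*(-0.93)*1 = 0.3969 - (-3.72) = 4.1169.
  D >= 0, so the roots are real: z = (-b +/- sqrt(D)) / (2a) = (-0.63 +/- 2.029015) / (-1.86).
    z_1 = (-0.63 + 2.029015) / (-1.86) = -0.7522,   |z_1| = 0.7522.
    z_2 = (-0.63 - 2.029015) / (-1.86) = 1.4296,   |z_2| = 1.4296.
Moduli of all roots: 1.2500, 0.7522, 1.4296.
All moduli strictly greater than 1? No.
Verdict: Not stationary.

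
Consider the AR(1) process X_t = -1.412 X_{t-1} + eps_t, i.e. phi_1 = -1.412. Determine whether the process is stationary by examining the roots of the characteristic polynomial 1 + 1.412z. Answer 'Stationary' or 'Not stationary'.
\text{Not stationary}

The AR(p) characteristic polynomial is P(z) = 1 + 1.412z.
Stationarity requires all roots to lie outside the unit circle, i.e. |z| > 1 for every root.
This is linear in z: 1 + (1.412) z = 0  =>  z = -1/(1.412) = -0.708215,  |z| = 0.708215.
Moduli of all roots: 0.7082.
All moduli strictly greater than 1? No.
Verdict: Not stationary.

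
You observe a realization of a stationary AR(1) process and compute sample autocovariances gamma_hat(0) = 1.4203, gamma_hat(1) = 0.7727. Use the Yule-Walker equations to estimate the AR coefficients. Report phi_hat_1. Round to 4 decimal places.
\hat\phi_{1} = 0.5440

The Yule-Walker equations for an AR(p) process read, in matrix form,
  Gamma_p phi = r_p,   with   (Gamma_p)_{ij} = gamma(|i - j|),
                       (r_p)_i = gamma(i),   i,j = 1..p.
Substitute the sample gammas (Toeplitz matrix and right-hand side of size 1):
  Gamma_p = [[1.4203]]
  r_p     = [0.7727]
With p = 1 this is the single equation gamma(0) phi_1 = gamma(1):
  phi_hat_1 = gamma(1) / gamma(0) = 0.7727 / 1.4203 = 0.5440.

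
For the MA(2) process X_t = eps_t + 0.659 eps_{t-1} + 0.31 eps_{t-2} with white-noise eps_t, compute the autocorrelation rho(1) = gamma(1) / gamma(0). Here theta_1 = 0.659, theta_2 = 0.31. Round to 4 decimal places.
\rho(1) = 0.5641

For an MA(q) process with theta_0 = 1, the autocovariance is
  gamma(k) = sigma^2 * sum_{i=0..q-k} theta_i * theta_{i+k},
and rho(k) = gamma(k) / gamma(0). Sigma^2 cancels.
  numerator   = (1)*(0.659) + (0.659)*(0.31) = 0.86329.
  denominator = (1)^2 + (0.659)^2 + (0.31)^2 = 1.530381.
  rho(1) = 0.86329 / 1.530381 = 0.5641.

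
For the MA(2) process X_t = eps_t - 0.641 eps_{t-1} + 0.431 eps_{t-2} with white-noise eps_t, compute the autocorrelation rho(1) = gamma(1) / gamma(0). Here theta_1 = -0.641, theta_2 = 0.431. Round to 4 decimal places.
\rho(1) = -0.5745

For an MA(q) process with theta_0 = 1, the autocovariance is
  gamma(k) = sigma^2 * sum_{i=0..q-k} theta_i * theta_{i+k},
and rho(k) = gamma(k) / gamma(0). Sigma^2 cancels.
  numerator   = (1)*(-0.641) + (-0.641)*(0.431) = -0.917271.
  denominator = (1)^2 + (-0.641)^2 + (0.431)^2 = 1.596642.
  rho(1) = -0.917271 / 1.596642 = -0.5745.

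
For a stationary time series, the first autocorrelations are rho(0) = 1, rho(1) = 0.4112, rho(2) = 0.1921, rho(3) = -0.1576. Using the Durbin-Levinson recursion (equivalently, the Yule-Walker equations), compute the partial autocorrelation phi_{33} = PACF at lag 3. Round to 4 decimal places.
\phi_{33} = -0.2960

The PACF at lag k is phi_{kk}, the last component of the solution
to the Yule-Walker system G_k phi = r_k where
  (G_k)_{ij} = rho(|i - j|), (r_k)_i = rho(i), i,j = 1..k.
Equivalently, Durbin-Levinson gives phi_{kk} iteratively:
  phi_{11} = rho(1)
  phi_{kk} = [rho(k) - sum_{j=1..k-1} phi_{k-1,j} rho(k-j)]
            / [1 - sum_{j=1..k-1} phi_{k-1,j} rho(j)],
  phi_{k,j} = phi_{k-1,j} - phi_{kk} phi_{k-1,k-j},  j = 1..k-1.
Step k = 1:
  phi_11 = rho(1) = 0.4112.
Step k = 2:
  phi_22 = [rho(2) - phi_11 rho(1)] / [1 - phi_11 rho(1)] = [0.1921 - (0.4112)(0.4112)] / [1 - (0.4112)(0.4112)]
         = 0.02301456 / 0.83091456 = 0.027698.
  Update: phi_21 = phi_11 - phi_22 phi_11 = 0.4112 - (0.027698)(0.4112) = 0.399811.
Step k = 3:
  phi_33 = [rho(3) - phi_21 rho(2) - phi_22 rho(1)] / [1 - phi_21 rho(1) - phi_22 rho(2)]
    numerator   = -0.1576 - (0.399811)(0.1921) - (0.027698)(0.4112) = -0.24579299
    denominator = 1 - (0.399811)(0.4112) - (0.027698)(0.1921) = 0.83027711
  phi_33 = -0.24579299 / 0.83027711 = -0.296.
Therefore phi_{33} = -0.2960.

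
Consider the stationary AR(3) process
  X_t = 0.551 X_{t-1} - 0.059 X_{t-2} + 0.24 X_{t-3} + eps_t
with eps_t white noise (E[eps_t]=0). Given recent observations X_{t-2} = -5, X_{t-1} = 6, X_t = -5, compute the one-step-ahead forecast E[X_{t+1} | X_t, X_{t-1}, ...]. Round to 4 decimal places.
E[X_{t+1} \mid \mathcal F_t] = -4.3090

For an AR(p) model X_t = c + sum_i phi_i X_{t-i} + eps_t, the
one-step-ahead conditional mean is
  E[X_{t+1} | X_t, ...] = c + sum_i phi_i X_{t+1-i}.
Substitute known values:
  E[X_{t+1} | ...] = (0.551) * (-5) + (-0.059) * (6) + (0.24) * (-5)
                   = -4.3090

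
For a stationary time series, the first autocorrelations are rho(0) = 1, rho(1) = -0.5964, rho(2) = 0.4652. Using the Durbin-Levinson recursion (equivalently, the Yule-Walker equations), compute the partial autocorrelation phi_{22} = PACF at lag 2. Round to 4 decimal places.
\phi_{22} = 0.1700

The PACF at lag k is phi_{kk}, the last component of the solution
to the Yule-Walker system G_k phi = r_k where
  (G_k)_{ij} = rho(|i - j|), (r_k)_i = rho(i), i,j = 1..k.
Equivalently, Durbin-Levinson gives phi_{kk} iteratively:
  phi_{11} = rho(1)
  phi_{kk} = [rho(k) - sum_{j=1..k-1} phi_{k-1,j} rho(k-j)]
            / [1 - sum_{j=1..k-1} phi_{k-1,j} rho(j)],
  phi_{k,j} = phi_{k-1,j} - phi_{kk} phi_{k-1,k-j},  j = 1..k-1.
Step k = 1:
  phi_11 = rho(1) = -0.5964.
Step k = 2:
  phi_22 = [rho(2) - phi_11 rho(1)] / [1 - phi_11 rho(1)] = [0.4652 - (-0.5964)(-0.5964)] / [1 - (-0.5964)(-0.5964)]
         = 0.10950704 / 0.64430704 = 0.17.
Therefore phi_{22} = 0.1700.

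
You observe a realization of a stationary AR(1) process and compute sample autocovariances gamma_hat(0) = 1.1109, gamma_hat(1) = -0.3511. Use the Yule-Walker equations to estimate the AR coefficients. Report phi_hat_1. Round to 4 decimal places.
\hat\phi_{1} = -0.3161

The Yule-Walker equations for an AR(p) process read, in matrix form,
  Gamma_p phi = r_p,   with   (Gamma_p)_{ij} = gamma(|i - j|),
                       (r_p)_i = gamma(i),   i,j = 1..p.
Substitute the sample gammas (Toeplitz matrix and right-hand side of size 1):
  Gamma_p = [[1.1109]]
  r_p     = [-0.3511]
With p = 1 this is the single equation gamma(0) phi_1 = gamma(1):
  phi_hat_1 = gamma(1) / gamma(0) = -0.3511 / 1.1109 = -0.3161.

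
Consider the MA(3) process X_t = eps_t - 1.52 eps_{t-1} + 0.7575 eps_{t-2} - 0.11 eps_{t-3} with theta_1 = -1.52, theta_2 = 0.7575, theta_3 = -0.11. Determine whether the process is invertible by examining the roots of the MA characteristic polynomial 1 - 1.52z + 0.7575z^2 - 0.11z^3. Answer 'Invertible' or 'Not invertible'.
\text{Invertible}

The MA(q) characteristic polynomial is P(z) = 1 - 1.52z + 0.7575z^2 - 0.11z^3.
Invertibility requires all roots to lie outside the unit circle, i.e. |z| > 1 for every root.
Degree 3: look for a simple real root z0 first, then factor out (1 - z/z0) and solve the remaining quadratic.
Testing z0 = 4: P(4) = 1 + (-1.52)(4) + (0.7575)(4)^2 + (-0.11)(4)^3
  = 1 + (-6.08) + (12.12) + (-7.04) = 0.  So z_0 = 4 is a root, |z_0| = 4.
Divide out the factor (1 - 0.25 z) = (1 - z/z0) (since 1/z0 = 0.25):
  P(z) = (1 - 0.25 z)(1 + (-1.27) z + (0.44) z^2)
  [check: z-coef -1.27 - (0.25) = -1.52; z^2-coef 0.44 - (0.25)(-1.27) = 0.7575; z^3-coef -(0.25)(0.44) = -0.11.]
Remaining roots from the quadratic factor 1 + (-1.27) z + (0.44) z^2:
  Set 1 + (-1.27) z + (0.44) z^2 = 0, i.e. a z^2 + b z + c = 0 with a = 0.44, b = -1.27, c = 1.
  Discriminant D = b^2 - 4ac = (-1.27)^2 - 4*(0.44)*1 = 1.6129 - (1.76) = -0.1471.
  D < 0, so the roots are the complex-conjugate pair z = (-b +/- i sqrt(-D)) / (2a) = 1.4432 +/- 0.4358i.
  For a conjugate pair |z|^2 = z * conj(z) = (product of roots) = c/a = 1/(0.44) = 2.272727, so |z| = sqrt(2.272727) = 1.5076 for both roots.
Moduli of all roots: 4.0000, 1.5076, 1.5076.
All moduli strictly greater than 1? Yes.
Verdict: Invertible.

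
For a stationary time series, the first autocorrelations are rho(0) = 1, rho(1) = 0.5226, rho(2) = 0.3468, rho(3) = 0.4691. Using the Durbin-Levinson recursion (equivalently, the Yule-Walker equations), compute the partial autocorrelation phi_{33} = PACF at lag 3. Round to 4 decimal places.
\phi_{33} = 0.3520

The PACF at lag k is phi_{kk}, the last component of the solution
to the Yule-Walker system G_k phi = r_k where
  (G_k)_{ij} = rho(|i - j|), (r_k)_i = rho(i), i,j = 1..k.
Equivalently, Durbin-Levinson gives phi_{kk} iteratively:
  phi_{11} = rho(1)
  phi_{kk} = [rho(k) - sum_{j=1..k-1} phi_{k-1,j} rho(k-j)]
            / [1 - sum_{j=1..k-1} phi_{k-1,j} rho(j)],
  phi_{k,j} = phi_{k-1,j} - phi_{kk} phi_{k-1,k-j},  j = 1..k-1.
Step k = 1:
  phi_11 = rho(1) = 0.5226.
Step k = 2:
  phi_22 = [rho(2) - phi_11 rho(1)] / [1 - phi_11 rho(1)] = [0.3468 - (0.5226)(0.5226)] / [1 - (0.5226)(0.5226)]
         = 0.07368924 / 0.72688924 = 0.101376.
  Update: phi_21 = phi_11 - phi_22 phi_11 = 0.5226 - (0.101376)(0.5226) = 0.469621.
Step k = 3:
  phi_33 = [rho(3) - phi_21 rho(2) - phi_22 rho(1)] / [1 - phi_21 rho(1) - phi_22 rho(2)]
    numerator   = 0.4691 - (0.469621)(0.3468) - (0.101376)(0.5226) = 0.25325632
    denominator = 1 - (0.469621)(0.5226) - (0.101376)(0.3468) = 0.71941891
  phi_33 = 0.25325632 / 0.71941891 = 0.352.
Therefore phi_{33} = 0.3520.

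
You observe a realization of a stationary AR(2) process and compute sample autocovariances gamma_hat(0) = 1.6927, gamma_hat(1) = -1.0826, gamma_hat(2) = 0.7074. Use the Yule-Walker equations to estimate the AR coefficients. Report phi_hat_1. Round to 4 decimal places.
\hat\phi_{1} = -0.6300

The Yule-Walker equations for an AR(p) process read, in matrix form,
  Gamma_p phi = r_p,   with   (Gamma_p)_{ij} = gamma(|i - j|),
                       (r_p)_i = gamma(i),   i,j = 1..p.
Substitute the sample gammas (Toeplitz matrix and right-hand side of size 2):
  Gamma_p = [[1.6927, -1.0826], [-1.0826, 1.6927]]
  r_p     = [-1.0826, 0.7074]
Written out:
  1.6927 phi_1 - 1.0826 phi_2 = -1.0826
  -1.0826 phi_1 + 1.6927 phi_2 = 0.7074
Solve by Cramer's rule:
  det = gamma(0)^2 - gamma(1)^2 = (1.6927)^2 - (-1.0826)^2 = 2.86523329 - 1.17202276 = 1.69321053
  phi_hat_1 = [gamma(1) gamma(0) - gamma(1) gamma(2)] / det = [(-1.0826)(1.6927) - (-1.0826)(0.7074)] / 1.69321053 = -1.06668578 / 1.69321053 = -0.63
  phi_hat_2 = [gamma(0) gamma(2) - gamma(1)^2] / det = [(1.6927)(0.7074) - (-1.0826)^2] / 1.69321053 = 0.02539322 / 1.69321053 = 0.015
So phi_hat = [-0.6300, 0.0150].
Therefore phi_hat_1 = -0.6300.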